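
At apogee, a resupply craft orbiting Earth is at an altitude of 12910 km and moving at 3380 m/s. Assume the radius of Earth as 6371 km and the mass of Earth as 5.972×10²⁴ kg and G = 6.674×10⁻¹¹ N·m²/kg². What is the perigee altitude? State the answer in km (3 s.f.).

μ = GM = 6.674×10⁻¹¹ × 5.972×10²⁴ = 3.986×10¹⁴ m³/s².
r_a = 6371 + 12910 = 19281 km = 1.928×10⁷ m.
Specific energy ε = v²/2 − μ/r = -1.496×10⁷ J/kg, so a = −μ/(2ε) = 1.332×10⁷ m.
The apsides satisfy r_p + r_a = 2a, so the perigee radius is 2a − r_a = 7.362×10⁶ m = 7362.3 km.
Perigee altitude = 7362.3 − 6371 = 991.33 km.

perigee altitude ≈ 991 km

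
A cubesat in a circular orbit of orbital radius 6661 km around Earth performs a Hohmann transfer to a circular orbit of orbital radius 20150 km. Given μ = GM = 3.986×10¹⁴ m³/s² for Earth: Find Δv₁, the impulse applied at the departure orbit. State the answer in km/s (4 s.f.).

Δv ≈ 1.748 km/s

r₁ = 6661 km = 6.661×10⁶ m.
r₂ = 20150 km = 2.015×10⁷ m.
Transfer ellipse a_t = (r₁ + r₂)/2 = 1.341×10⁷ m.
At r₁: circular v_c1 = √(μ/r₁) = 7736 m/s; transfer-perigee v_p = √[μ(2/r₁ − 1/a_t)] = 9484 m/s.
Δv₁ = v_p − v_c1 = 1748 m/s.
= 1.748 km/s.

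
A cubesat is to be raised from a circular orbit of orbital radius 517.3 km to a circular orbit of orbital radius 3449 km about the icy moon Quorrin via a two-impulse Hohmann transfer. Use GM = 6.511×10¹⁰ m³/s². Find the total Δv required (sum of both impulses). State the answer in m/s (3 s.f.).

Δv_total ≈ 180 m/s

r₁ = 517.3 km = 5.173×10⁵ m.
r₂ = 3449 km = 3.449×10⁶ m.
Transfer ellipse a_t = (r₁ + r₂)/2 = 1.983×10⁶ m.
At r₁: circular v_c1 = √(μ/r₁) = 354.8 m/s; transfer-periapsis v_p = √[μ(2/r₁ − 1/a_t)] = 467.9 m/s.
Δv₁ = v_p − v_c1 = 113.1 m/s.
At r₂: circular v_c2 = √(μ/r₂) = 137.4 m/s; transfer-apoapsis v_a = √[μ(2/r₂ − 1/a_t)] = 70.17 m/s.
Δv₂ = v_c2 − v_a = 67.22 m/s.
Total Δv = Δv₁ + Δv₂ = 180.3 m/s.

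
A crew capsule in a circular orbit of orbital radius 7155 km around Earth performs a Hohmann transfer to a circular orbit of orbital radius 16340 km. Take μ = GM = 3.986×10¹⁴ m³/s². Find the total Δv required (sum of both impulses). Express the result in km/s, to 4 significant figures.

r₁ = 7155 km = 7.155×10⁶ m.
r₂ = 16340 km = 1.634×10⁷ m.
Transfer ellipse a_t = (r₁ + r₂)/2 = 1.175×10⁷ m.
At r₁: circular v_c1 = √(μ/r₁) = 7464 m/s; transfer-perigee v_p = √[μ(2/r₁ − 1/a_t)] = 8803 m/s.
Δv₁ = v_p − v_c1 = 1339 m/s.
At r₂: circular v_c2 = √(μ/r₂) = 4939 m/s; transfer-apogee v_a = √[μ(2/r₂ − 1/a_t)] = 3855 m/s.
Δv₂ = v_c2 − v_a = 1084 m/s.
Total Δv = Δv₁ + Δv₂ = 2423 m/s = 2.423 km/s.

Δv_total ≈ 2.423 km/s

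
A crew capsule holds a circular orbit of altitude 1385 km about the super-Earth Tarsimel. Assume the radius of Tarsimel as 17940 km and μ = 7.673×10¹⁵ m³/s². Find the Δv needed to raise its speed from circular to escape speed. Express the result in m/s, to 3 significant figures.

r = 17940 + 1385 = 19325 km = 1.9325×10⁷ m.
Circular speed v_c = √(μ/r) = 19930 m/s.
Escape speed v_esc = √(2μ/r) = √2 × v_c = 28180 m/s.
Δv = v_esc − v_c = 8254 m/s.

Δv ≈ 8250 m/s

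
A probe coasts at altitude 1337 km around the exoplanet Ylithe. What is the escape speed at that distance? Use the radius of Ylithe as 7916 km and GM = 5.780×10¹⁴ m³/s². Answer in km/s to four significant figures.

r = 7916 + 1337 = 9253.0 km = 9.2530×10⁶ m.
Escape speed v_esc = √(2μ/r) = √(2 × 5.780×10¹⁴ / 9.253×10⁶) = √(1.249×10⁸) = 11180 m/s.
= 11.18 km/s.

v_esc ≈ 11.18 km/s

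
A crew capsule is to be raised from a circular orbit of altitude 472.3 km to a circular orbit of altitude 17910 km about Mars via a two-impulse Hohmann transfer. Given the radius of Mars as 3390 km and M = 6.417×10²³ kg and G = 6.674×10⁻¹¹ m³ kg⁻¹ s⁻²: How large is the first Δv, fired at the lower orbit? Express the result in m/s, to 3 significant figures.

μ = GM = 6.674×10⁻¹¹ × 6.417×10²³ = 4.283×10¹³ m³/s².
r₁ = 3390 + 472.3 = 3862.3 km = 3.8623×10⁶ m.
r₂ = 3390 + 17910 = 21300 km = 2.1300×10⁷ m.
Transfer ellipse a_t = (r₁ + r₂)/2 = 1.258×10⁷ m.
At r₁: circular v_c1 = √(μ/r₁) = 3330 m/s; transfer-periapsis v_p = √[μ(2/r₁ − 1/a_t)] = 4333 m/s.
Δv₁ = v_p − v_c1 = 1003 m/s.

Δv ≈ 1000 m/s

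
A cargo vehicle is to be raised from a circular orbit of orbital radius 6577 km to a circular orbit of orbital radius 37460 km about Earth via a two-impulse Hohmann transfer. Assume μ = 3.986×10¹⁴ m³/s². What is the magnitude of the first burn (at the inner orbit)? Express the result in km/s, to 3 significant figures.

r₁ = 6577 km = 6.577×10⁶ m.
r₂ = 37460 km = 3.746×10⁷ m.
Transfer ellipse a_t = (r₁ + r₂)/2 = 2.202×10⁷ m.
At r₁: circular v_c1 = √(μ/r₁) = 7785 m/s; transfer-perigee v_p = √[μ(2/r₁ − 1/a_t)] = 10150 m/s.
Δv₁ = v_p − v_c1 = 2369 m/s.
= 2.369 km/s.

Δv ≈ 2.37 km/s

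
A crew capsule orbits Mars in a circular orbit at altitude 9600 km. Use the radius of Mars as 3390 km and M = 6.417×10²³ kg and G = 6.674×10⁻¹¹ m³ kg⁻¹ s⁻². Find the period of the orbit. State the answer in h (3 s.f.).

T ≈ 12.5 h

μ = GM = 6.674×10⁻¹¹ × 6.417×10²³ = 4.283×10¹³ m³/s².
r = 3390 + 9600 = 12990 km = 1.2990×10⁷ m.
Kepler's third law: T = 2π√(r³/μ) = 2π√((1.299×10⁷)³ / 4.283×10¹³).
r³/μ = 5.118×10⁷ s², so T = 2π × 7.154×10³ = 4.495×10⁴ s.
Converting: 4.495×10⁴ s ÷ 3600 = 12.49 h.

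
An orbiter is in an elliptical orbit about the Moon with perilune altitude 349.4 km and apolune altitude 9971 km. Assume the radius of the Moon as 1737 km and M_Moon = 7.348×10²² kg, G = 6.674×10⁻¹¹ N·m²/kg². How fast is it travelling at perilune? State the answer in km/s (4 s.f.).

v ≈ 1.997 km/s

μ = GM = 6.674×10⁻¹¹ × 7.348×10²² = 4.904×10¹² m³/s².
r_p = 1737 + 349.4 = 2086.4 km = 2.0864×10⁶ m.
r_a = 1737 + 9971 = 11708 km = 1.1708×10⁷ m.
Semi-major axis a = (r_p + r_a)/2 = 6897.2 km = 6.897×10⁶ m.
Vis-viva: v² = μ(2/r − 1/a) = 4.904×10¹² × (9.586×10⁻⁷ − 1.450×10⁻⁷) = 3.990×10⁶ m²/s².
v = 1997 m/s = 1.997 km/s.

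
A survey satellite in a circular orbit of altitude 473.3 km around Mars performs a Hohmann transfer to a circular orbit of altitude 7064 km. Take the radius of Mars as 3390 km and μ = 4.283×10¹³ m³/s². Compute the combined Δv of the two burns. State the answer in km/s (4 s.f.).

Δv_total ≈ 1.231 km/s

r₁ = 3390 + 473.3 = 3863.3 km = 3.8633×10⁶ m.
r₂ = 3390 + 7064 = 10454 km = 1.0454×10⁷ m.
Transfer ellipse a_t = (r₁ + r₂)/2 = 7.159×10⁶ m.
At r₁: circular v_c1 = √(μ/r₁) = 3330 m/s; transfer-periapsis v_p = √[μ(2/r₁ − 1/a_t)] = 4024 m/s.
Δv₁ = v_p − v_c1 = 694.0 m/s.
At r₂: circular v_c2 = √(μ/r₂) = 2024 m/s; transfer-apoapsis v_a = √[μ(2/r₂ − 1/a_t)] = 1487 m/s.
Δv₂ = v_c2 − v_a = 537.2 m/s.
Total Δv = Δv₁ + Δv₂ = 1231 m/s = 1.231 km/s.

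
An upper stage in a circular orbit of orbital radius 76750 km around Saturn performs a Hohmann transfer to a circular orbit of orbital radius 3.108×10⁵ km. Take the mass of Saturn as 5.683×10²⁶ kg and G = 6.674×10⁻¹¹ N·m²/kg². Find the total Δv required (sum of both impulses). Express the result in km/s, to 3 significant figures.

Δv_total ≈ 10.0 km/s

μ = GM = 6.674×10⁻¹¹ × 5.683×10²⁶ = 3.793×10¹⁶ m³/s².
r₁ = 76750 km = 7.675×10⁷ m.
r₂ = 3.108×10⁵ km = 3.108×10⁸ m.
Transfer ellipse a_t = (r₁ + r₂)/2 = 1.938×10⁸ m.
At r₁: circular v_c1 = √(μ/r₁) = 22230 m/s; transfer-perikrone v_p = √[μ(2/r₁ − 1/a_t)] = 28150 m/s.
Δv₁ = v_p − v_c1 = 5923 m/s.
At r₂: circular v_c2 = √(μ/r₂) = 11050 m/s; transfer-apokrone v_a = √[μ(2/r₂ − 1/a_t)] = 6952 m/s.
Δv₂ = v_c2 − v_a = 4095 m/s.
Total Δv = Δv₁ + Δv₂ = 10020 m/s = 10.02 km/s.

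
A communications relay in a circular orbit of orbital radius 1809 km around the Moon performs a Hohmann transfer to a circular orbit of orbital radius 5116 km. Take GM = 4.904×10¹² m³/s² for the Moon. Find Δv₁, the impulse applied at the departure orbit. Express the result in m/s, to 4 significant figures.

Δv ≈ 354.9 m/s

r₁ = 1809 km = 1.809×10⁶ m.
r₂ = 5116 km = 5.116×10⁶ m.
Transfer ellipse a_t = (r₁ + r₂)/2 = 3.462×10⁶ m.
At r₁: circular v_c1 = √(μ/r₁) = 1646 m/s; transfer-perilune v_p = √[μ(2/r₁ − 1/a_t)] = 2001 m/s.
Δv₁ = v_p − v_c1 = 354.9 m/s.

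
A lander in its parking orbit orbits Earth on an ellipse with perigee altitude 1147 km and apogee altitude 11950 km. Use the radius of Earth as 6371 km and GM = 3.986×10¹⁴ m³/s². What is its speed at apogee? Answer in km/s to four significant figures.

r_p = 6371 + 1147 = 7518.0 km = 7.5180×10⁶ m.
r_a = 6371 + 11950 = 18321 km = 1.8321×10⁷ m.
Semi-major axis a = (r_p + r_a)/2 = 12920 km = 1.292×10⁷ m.
Vis-viva: v² = μ(2/r − 1/a) = 3.986×10¹⁴ × (1.092×10⁻⁷ − 7.740×10⁻⁸) = 1.266×10⁷ m²/s².
v = 3558 m/s = 3.558 km/s.

v ≈ 3.558 km/s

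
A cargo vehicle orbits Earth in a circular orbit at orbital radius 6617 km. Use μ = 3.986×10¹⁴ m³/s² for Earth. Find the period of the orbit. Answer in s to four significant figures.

T ≈ 5357 s

r = 6617 km = 6.617×10⁶ m.
Kepler's third law: T = 2π√(r³/μ) = 2π√((6.617×10⁶)³ / 3.986×10¹⁴).
r³/μ = 7.269×10⁵ s², so T = 2π × 8.526×10² = 5.357×10³ s.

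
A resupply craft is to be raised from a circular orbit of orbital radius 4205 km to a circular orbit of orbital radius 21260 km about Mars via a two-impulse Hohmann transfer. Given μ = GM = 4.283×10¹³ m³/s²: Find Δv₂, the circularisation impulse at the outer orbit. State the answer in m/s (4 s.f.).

r₁ = 4205 km = 4.205×10⁶ m.
r₂ = 21260 km = 2.126×10⁷ m.
Transfer ellipse a_t = (r₁ + r₂)/2 = 1.273×10⁷ m.
At r₁: circular v_c1 = √(μ/r₁) = 3191 m/s; transfer-periapsis v_p = √[μ(2/r₁ − 1/a_t)] = 4124 m/s.
At r₂: circular v_c2 = √(μ/r₂) = 1419 m/s; transfer-apoapsis v_a = √[μ(2/r₂ − 1/a_t)] = 815.7 m/s.
Δv₂ = v_c2 − v_a = 603.7 m/s.

Δv ≈ 603.7 m/s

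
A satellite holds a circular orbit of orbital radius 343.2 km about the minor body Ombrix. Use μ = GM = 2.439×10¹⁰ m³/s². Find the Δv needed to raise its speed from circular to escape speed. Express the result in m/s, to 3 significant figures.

r = 343.2 km = 3.432×10⁵ m.
Circular speed v_c = √(μ/r) = 266.6 m/s.
Escape speed v_esc = √(2μ/r) = √2 × v_c = 377.0 m/s.
Δv = v_esc − v_c = 110.4 m/s.

Δv ≈ 110 m/s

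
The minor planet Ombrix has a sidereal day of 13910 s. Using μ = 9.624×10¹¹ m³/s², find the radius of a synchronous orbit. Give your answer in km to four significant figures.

r_sync ≈ 1677 km

A synchronous orbit has period T, so by Kepler's third law a = (μT²/4π²)^(1/3).
μT²/4π² = 9.624×10¹¹ × (1.391×10⁴)² / 39.48 = 4.717×10¹⁸ m³.
a = 1.677×10⁶ m = 1677.1 km.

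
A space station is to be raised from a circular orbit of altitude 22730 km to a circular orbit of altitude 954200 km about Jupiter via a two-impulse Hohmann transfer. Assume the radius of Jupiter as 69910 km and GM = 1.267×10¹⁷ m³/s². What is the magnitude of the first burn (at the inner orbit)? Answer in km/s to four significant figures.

r₁ = 69910 + 22730 = 92640 km = 9.2640×10⁷ m.
r₂ = 69910 + 954200 = 1024100 km = 1.0241×10⁹ m.
Transfer ellipse a_t = (r₁ + r₂)/2 = 5.584×10⁸ m.
At r₁: circular v_c1 = √(μ/r₁) = 36980 m/s; transfer-perijove v_p = √[μ(2/r₁ − 1/a_t)] = 50080 m/s.
Δv₁ = v_p − v_c1 = 13100 m/s.
= 13.10 km/s.

Δv ≈ 13.10 km/s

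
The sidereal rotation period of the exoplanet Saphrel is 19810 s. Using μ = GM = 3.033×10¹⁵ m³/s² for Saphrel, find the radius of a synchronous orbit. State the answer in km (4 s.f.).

A synchronous orbit has period T, so by Kepler's third law a = (μT²/4π²)^(1/3).
μT²/4π² = 3.033×10¹⁵ × (1.981×10⁴)² / 39.48 = 3.015×10²² m³.
a = 3.112×10⁷ m = 31124 km.

r_sync ≈ 31120 km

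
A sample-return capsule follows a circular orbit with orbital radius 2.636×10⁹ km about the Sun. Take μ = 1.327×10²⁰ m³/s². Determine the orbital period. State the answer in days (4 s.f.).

r = 2.636×10⁹ km = 2.636×10¹² m.
Kepler's third law: T = 2π√(r³/μ) = 2π√((2.636×10¹²)³ / 1.327×10²⁰).
r³/μ = 1.380×10¹⁷ s², so T = 2π × 3.715×10⁸ = 2.334×10⁹ s.
Converting: 2.334×10⁹ s ÷ 86400 = 27020 days.

T ≈ 27020 days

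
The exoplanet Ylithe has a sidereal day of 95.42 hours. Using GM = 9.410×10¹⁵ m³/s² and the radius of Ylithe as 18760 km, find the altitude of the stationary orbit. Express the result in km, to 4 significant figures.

h_sync ≈ 2.854×10⁵ km

T = 95.42 hours = 3.435×10⁵ s.
A synchronous orbit has period T, so by Kepler's third law a = (μT²/4π²)^(1/3).
μT²/4π² = 9.410×10¹⁵ × (3.435×10⁵)² / 39.48 = 2.813×10²⁵ m³.
a = 3.041×10⁸ m = 3.0412×10⁵ km.
Altitude h = a − R = 3.0412×10⁵ − 18760 = 2.8536×10⁵ km.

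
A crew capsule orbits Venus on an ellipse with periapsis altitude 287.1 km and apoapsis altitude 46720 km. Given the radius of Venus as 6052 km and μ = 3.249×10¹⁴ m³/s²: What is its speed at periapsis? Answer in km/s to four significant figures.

v ≈ 9.566 km/s

r_p = 6052 + 287.1 = 6339.1 km = 6.3391×10⁶ m.
r_a = 6052 + 46720 = 52772 km = 5.2772×10⁷ m.
Semi-major axis a = (r_p + r_a)/2 = 29556 km = 2.956×10⁷ m.
Vis-viva: v² = μ(2/r − 1/a) = 3.249×10¹⁴ × (3.155×10⁻⁷ − 3.383×10⁻⁸) = 9.151×10⁷ m²/s².
v = 9566 m/s = 9.566 km/s.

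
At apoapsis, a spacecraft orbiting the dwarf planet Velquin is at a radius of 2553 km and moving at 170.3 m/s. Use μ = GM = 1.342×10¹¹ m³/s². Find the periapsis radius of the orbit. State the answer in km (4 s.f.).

r_a = 2.553×10⁶ m.
Specific energy ε = v²/2 − μ/r = -3.806×10⁴ J/kg, so a = −μ/(2ε) = 1.763×10⁶ m.
The apsides satisfy r_p + r_a = 2a, so the periapsis radius is 2a − r_a = 9.726×10⁵ m = 972.59 km.

periapsis radius ≈ 972.6 km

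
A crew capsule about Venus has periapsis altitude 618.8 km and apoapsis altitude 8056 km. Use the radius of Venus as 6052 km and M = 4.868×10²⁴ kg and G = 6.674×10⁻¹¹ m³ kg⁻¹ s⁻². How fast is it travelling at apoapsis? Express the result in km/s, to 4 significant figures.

v ≈ 3.845 km/s

μ = GM = 6.674×10⁻¹¹ × 4.868×10²⁴ = 3.249×10¹⁴ m³/s².
r_p = 6052 + 618.8 = 6670.8 km = 6.6708×10⁶ m.
r_a = 6052 + 8056 = 14108 km = 1.4108×10⁷ m.
Semi-major axis a = (r_p + r_a)/2 = 10389 km = 1.039×10⁷ m.
Vis-viva: v² = μ(2/r − 1/a) = 3.249×10¹⁴ × (1.418×10⁻⁷ − 9.625×10⁻⁸) = 1.479×10⁷ m²/s².
v = 3845 m/s = 3.845 km/s.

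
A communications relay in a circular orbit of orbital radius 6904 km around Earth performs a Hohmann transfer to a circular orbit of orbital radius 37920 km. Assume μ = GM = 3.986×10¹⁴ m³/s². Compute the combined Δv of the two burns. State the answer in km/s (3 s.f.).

r₁ = 6904 km = 6.904×10⁶ m.
r₂ = 37920 km = 3.792×10⁷ m.
Transfer ellipse a_t = (r₁ + r₂)/2 = 2.241×10⁷ m.
At r₁: circular v_c1 = √(μ/r₁) = 7598 m/s; transfer-perigee v_p = √[μ(2/r₁ − 1/a_t)] = 9884 m/s.
Δv₁ = v_p − v_c1 = 2285 m/s.
At r₂: circular v_c2 = √(μ/r₂) = 3242 m/s; transfer-apogee v_a = √[μ(2/r₂ − 1/a_t)] = 1799 m/s.
Δv₂ = v_c2 − v_a = 1443 m/s.
Total Δv = Δv₁ + Δv₂ = 3728 m/s = 3.728 km/s.

Δv_total ≈ 3.73 km/s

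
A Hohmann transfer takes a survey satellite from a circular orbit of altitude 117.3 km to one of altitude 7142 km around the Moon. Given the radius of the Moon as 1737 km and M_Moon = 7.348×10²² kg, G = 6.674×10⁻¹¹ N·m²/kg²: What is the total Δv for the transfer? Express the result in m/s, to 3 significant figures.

Δv_total ≈ 772 m/s

μ = GM = 6.674×10⁻¹¹ × 7.348×10²² = 4.904×10¹² m³/s².
r₁ = 1737 + 117.3 = 1854.3 km = 1.8543×10⁶ m.
r₂ = 1737 + 7142 = 8879.0 km = 8.8790×10⁶ m.
Transfer ellipse a_t = (r₁ + r₂)/2 = 5.367×10⁶ m.
At r₁: circular v_c1 = √(μ/r₁) = 1626 m/s; transfer-perilune v_p = √[μ(2/r₁ − 1/a_t)] = 2092 m/s.
Δv₁ = v_p − v_c1 = 465.5 m/s.
At r₂: circular v_c2 = √(μ/r₂) = 743.2 m/s; transfer-apolune v_a = √[μ(2/r₂ − 1/a_t)] = 436.9 m/s.
Δv₂ = v_c2 − v_a = 306.3 m/s.
Total Δv = Δv₁ + Δv₂ = 771.9 m/s.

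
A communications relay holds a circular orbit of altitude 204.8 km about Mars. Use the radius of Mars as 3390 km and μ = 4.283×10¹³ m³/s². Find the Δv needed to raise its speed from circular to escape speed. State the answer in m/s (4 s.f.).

Δv ≈ 1430 m/s

r = 3390 + 204.8 = 3594.8 km = 3.5948×10⁶ m.
Circular speed v_c = √(μ/r) = 3452 m/s.
Escape speed v_esc = √(2μ/r) = √2 × v_c = 4881 m/s.
Δv = v_esc − v_c = 1430 m/s.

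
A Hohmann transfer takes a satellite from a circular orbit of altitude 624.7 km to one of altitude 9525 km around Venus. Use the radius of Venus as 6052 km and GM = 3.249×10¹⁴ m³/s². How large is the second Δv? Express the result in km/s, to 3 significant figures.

Δv ≈ 1.03 km/s

r₁ = 6052 + 624.7 = 6676.7 km = 6.6767×10⁶ m.
r₂ = 6052 + 9525 = 15577 km = 1.5577×10⁷ m.
Transfer ellipse a_t = (r₁ + r₂)/2 = 1.113×10⁷ m.
At r₁: circular v_c1 = √(μ/r₁) = 6976 m/s; transfer-periapsis v_p = √[μ(2/r₁ − 1/a_t)] = 8254 m/s.
At r₂: circular v_c2 = √(μ/r₂) = 4567 m/s; transfer-apoapsis v_a = √[μ(2/r₂ − 1/a_t)] = 3538 m/s.
Δv₂ = v_c2 − v_a = 1029 m/s.
= 1.029 km/s.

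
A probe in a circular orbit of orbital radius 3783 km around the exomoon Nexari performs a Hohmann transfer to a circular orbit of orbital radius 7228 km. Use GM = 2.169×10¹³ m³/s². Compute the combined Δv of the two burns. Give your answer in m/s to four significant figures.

Δv_total ≈ 645.5 m/s

r₁ = 3783 km = 3.783×10⁶ m.
r₂ = 7228 km = 7.228×10⁶ m.
Transfer ellipse a_t = (r₁ + r₂)/2 = 5.506×10⁶ m.
At r₁: circular v_c1 = √(μ/r₁) = 2394 m/s; transfer-periapsis v_p = √[μ(2/r₁ − 1/a_t)] = 2744 m/s.
Δv₁ = v_p − v_c1 = 349.1 m/s.
At r₂: circular v_c2 = √(μ/r₂) = 1732 m/s; transfer-apoapsis v_a = √[μ(2/r₂ − 1/a_t)] = 1436 m/s.
Δv₂ = v_c2 − v_a = 296.3 m/s.
Total Δv = Δv₁ + Δv₂ = 645.5 m/s.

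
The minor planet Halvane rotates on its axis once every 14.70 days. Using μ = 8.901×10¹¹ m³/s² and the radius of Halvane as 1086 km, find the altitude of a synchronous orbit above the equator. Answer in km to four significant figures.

T = 14.70 days = 1.270×10⁶ s.
A synchronous orbit has period T, so by Kepler's third law a = (μT²/4π²)^(1/3).
μT²/4π² = 8.901×10¹¹ × (1.270×10⁶)² / 39.48 = 3.637×10²² m³.
a = 3.313×10⁷ m = 33132 km.
Altitude h = a − R = 33132 − 1086 = 32046 km.

h_sync ≈ 32050 km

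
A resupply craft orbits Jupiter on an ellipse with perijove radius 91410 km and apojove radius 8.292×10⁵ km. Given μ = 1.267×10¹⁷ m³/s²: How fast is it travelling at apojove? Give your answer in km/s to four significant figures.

v ≈ 5.508 km/s

Semi-major axis a = (r_p + r_a)/2 = 4.6030×10⁵ km = 4.603×10⁸ m.
Vis-viva: v² = μ(2/r − 1/a) = 1.267×10¹⁷ × (2.412×10⁻⁹ − 2.172×10⁻⁹) = 3.034×10⁷ m²/s².
v = 5508 m/s = 5.508 km/s.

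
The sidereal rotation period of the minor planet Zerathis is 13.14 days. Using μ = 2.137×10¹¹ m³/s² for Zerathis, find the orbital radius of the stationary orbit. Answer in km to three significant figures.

T = 13.14 days = 1.135×10⁶ s.
A synchronous orbit has period T, so by Kepler's third law a = (μT²/4π²)^(1/3).
μT²/4π² = 2.137×10¹¹ × (1.135×10⁶)² / 39.48 = 6.977×10²¹ m³.
a = 1.911×10⁷ m = 19108 km.

r_sync ≈ 19100 km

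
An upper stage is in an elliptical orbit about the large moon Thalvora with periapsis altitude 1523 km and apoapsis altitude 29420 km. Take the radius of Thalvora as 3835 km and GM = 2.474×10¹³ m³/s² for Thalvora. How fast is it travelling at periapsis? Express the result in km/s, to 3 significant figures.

v ≈ 2.82 km/s

r_p = 3835 + 1523 = 5358.0 km = 5.3580×10⁶ m.
r_a = 3835 + 29420 = 33255 km = 3.3255×10⁷ m.
Semi-major axis a = (r_p + r_a)/2 = 19306 km = 1.931×10⁷ m.
Vis-viva: v² = μ(2/r − 1/a) = 2.474×10¹³ × (3.733×10⁻⁷ − 5.180×10⁻⁸) = 7.953×10⁶ m²/s².
v = 2820 m/s = 2.820 km/s.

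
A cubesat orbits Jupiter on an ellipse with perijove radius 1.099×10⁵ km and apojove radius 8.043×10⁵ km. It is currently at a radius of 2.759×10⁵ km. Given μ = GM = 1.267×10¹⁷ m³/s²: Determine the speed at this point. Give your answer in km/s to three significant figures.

v ≈ 25.3 km/s

Semi-major axis a = (r_p + r_a)/2 = 4.5710×10⁵ km = 4.571×10⁸ m.
Vis-viva: v² = μ(2/r − 1/a) = 1.267×10¹⁷ × (7.249×10⁻⁹ − 2.188×10⁻⁹) = 6.413×10⁸ m²/s².
v = 25320 m/s = 25.32 km/s.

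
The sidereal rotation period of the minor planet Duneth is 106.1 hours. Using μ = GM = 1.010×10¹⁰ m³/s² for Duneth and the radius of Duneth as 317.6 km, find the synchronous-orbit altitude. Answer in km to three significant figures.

T = 106.1 hours = 3.820×10⁵ s.
A synchronous orbit has period T, so by Kepler's third law a = (μT²/4π²)^(1/3).
μT²/4π² = 1.010×10¹⁰ × (3.820×10⁵)² / 39.48 = 3.732×10¹⁹ m³.
a = 3.342×10⁶ m = 3341.9 km.
Altitude h = a − R = 3341.9 − 317.6 = 3024.3 km.

h_sync ≈ 3020 km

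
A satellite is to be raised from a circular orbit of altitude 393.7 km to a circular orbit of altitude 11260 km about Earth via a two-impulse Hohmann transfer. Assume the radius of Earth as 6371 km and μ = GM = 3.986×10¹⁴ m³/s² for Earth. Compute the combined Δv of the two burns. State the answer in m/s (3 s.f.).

Δv_total ≈ 2770 m/s

r₁ = 6371 + 393.7 = 6764.7 km = 6.7647×10⁶ m.
r₂ = 6371 + 11260 = 17631 km = 1.7631×10⁷ m.
Transfer ellipse a_t = (r₁ + r₂)/2 = 1.220×10⁷ m.
At r₁: circular v_c1 = √(μ/r₁) = 7676 m/s; transfer-perigee v_p = √[μ(2/r₁ − 1/a_t)] = 9229 m/s.
Δv₁ = v_p − v_c1 = 1553 m/s.
At r₂: circular v_c2 = √(μ/r₂) = 4755 m/s; transfer-apogee v_a = √[μ(2/r₂ − 1/a_t)] = 3541 m/s.
Δv₂ = v_c2 − v_a = 1214 m/s.
Total Δv = Δv₁ + Δv₂ = 2766 m/s.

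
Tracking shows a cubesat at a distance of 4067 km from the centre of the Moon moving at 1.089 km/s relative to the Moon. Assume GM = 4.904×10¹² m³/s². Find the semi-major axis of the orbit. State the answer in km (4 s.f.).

r = 4.067×10⁶ m.
Specific orbital energy ε = v²/2 − μ/r = (1089)²/2 − 4.904×10¹²/4.067×10⁶ = -6.128×10⁵ J/kg.
Since ε = −μ/(2a), a = −μ/(2ε) = 4.001×10⁶ m = 4001.0 km.

a ≈ 4001 km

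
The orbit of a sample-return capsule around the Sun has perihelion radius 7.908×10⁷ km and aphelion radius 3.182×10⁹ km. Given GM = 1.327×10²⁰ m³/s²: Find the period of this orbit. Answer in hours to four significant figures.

Semi-major axis a = (r_p + r_a)/2 = (7.9080×10⁷ + 3.1820×10⁹)/2 = 1.6305×10⁹ km = 1.631×10¹² m.
By Kepler's third law T = 2π√(a³/μ) = 2π × 1.807×10⁸ = 1.136×10⁹ s.
= 3.155×10⁵ hours.

T ≈ 315500 hours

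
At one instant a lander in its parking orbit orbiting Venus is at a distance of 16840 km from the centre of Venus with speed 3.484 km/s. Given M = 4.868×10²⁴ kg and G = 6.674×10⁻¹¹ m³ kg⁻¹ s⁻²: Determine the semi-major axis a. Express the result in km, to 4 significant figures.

a ≈ 12280 km

μ = GM = 6.674×10⁻¹¹ × 4.868×10²⁴ = 3.249×10¹⁴ m³/s².
r = 1.684×10⁷ m.
Specific orbital energy ε = v²/2 − μ/r = (3484)²/2 − 3.249×10¹⁴/1.684×10⁷ = -1.322×10⁷ J/kg.
Since ε = −μ/(2a), a = −μ/(2ε) = 1.228×10⁷ m = 12284 km.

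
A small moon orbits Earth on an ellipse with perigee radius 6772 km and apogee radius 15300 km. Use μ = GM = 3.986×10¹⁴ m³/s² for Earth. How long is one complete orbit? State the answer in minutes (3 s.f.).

Semi-major axis a = (r_p + r_a)/2 = (6772.0 + 15300)/2 = 11036 km = 1.104×10⁷ m.
By Kepler's third law T = 2π√(a³/μ) = 2π × 1.836×10³ = 1.154×10⁴ s.
= 192.3 minutes.

T ≈ 192 minutes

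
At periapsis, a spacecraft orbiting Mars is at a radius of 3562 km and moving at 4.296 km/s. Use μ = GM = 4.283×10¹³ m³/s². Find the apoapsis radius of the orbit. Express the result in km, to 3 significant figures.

r_p = 3.562×10⁶ m.
Specific energy ε = v²/2 − μ/r = -2.796×10⁶ J/kg, so a = −μ/(2ε) = 7.658×10⁶ m.
The apsides satisfy r_p + r_a = 2a, so the apoapsis radius is 2a − r_p = 1.175×10⁷ m = 11754 km.

apoapsis radius ≈ 11800 km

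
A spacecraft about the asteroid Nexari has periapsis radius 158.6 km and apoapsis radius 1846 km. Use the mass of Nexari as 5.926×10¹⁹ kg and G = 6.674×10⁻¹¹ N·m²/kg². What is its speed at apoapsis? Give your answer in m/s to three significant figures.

μ = GM = 6.674×10⁻¹¹ × 5.926×10¹⁹ = 3.955×10⁹ m³/s².
Semi-major axis a = (r_p + r_a)/2 = 1002.3 km = 1.002×10⁶ m.
Vis-viva: v² = μ(2/r − 1/a) = 3.955×10⁹ × (1.083×10⁻⁶ − 9.977×10⁻⁷) = 3.390×10² m²/s².
v = 18.41 m/s.

v ≈ 18.4 m/s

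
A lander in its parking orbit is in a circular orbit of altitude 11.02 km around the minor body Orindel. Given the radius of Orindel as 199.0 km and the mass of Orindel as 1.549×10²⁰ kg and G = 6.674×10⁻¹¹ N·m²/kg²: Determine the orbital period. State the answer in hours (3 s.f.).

μ = GM = 6.674×10⁻¹¹ × 1.549×10²⁰ = 1.034×10¹⁰ m³/s².
r = 199.0 + 11.02 = 210.02 km = 2.1002×10⁵ m.
Kepler's third law: T = 2π√(r³/μ) = 2π√((2.100×10⁵)³ / 1.034×10¹⁰).
r³/μ = 8.961×10⁵ s², so T = 2π × 9.466×10² = 5.948×10³ s.
Converting: 5.948×10³ s ÷ 3600 = 1.652 hours.

T ≈ 1.65 hours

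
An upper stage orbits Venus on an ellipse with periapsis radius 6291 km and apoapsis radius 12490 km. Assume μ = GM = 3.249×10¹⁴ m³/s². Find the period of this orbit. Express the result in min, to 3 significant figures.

T ≈ 167 min

Semi-major axis a = (r_p + r_a)/2 = (6291.0 + 12490)/2 = 9390.5 km = 9.390×10⁶ m.
By Kepler's third law T = 2π√(a³/μ) = 2π × 1.596×10³ = 1.003×10⁴ s.
= 167.2 min.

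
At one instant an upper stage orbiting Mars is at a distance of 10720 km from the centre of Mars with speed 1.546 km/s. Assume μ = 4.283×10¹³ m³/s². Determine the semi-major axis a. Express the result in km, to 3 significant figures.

r = 1.072×10⁷ m.
Specific orbital energy ε = v²/2 − μ/r = (1546)²/2 − 4.283×10¹³/1.072×10⁷ = -2.800×10⁶ J/kg.
Since ε = −μ/(2a), a = −μ/(2ε) = 7.647×10⁶ m = 7647.5 km.

a ≈ 7650 km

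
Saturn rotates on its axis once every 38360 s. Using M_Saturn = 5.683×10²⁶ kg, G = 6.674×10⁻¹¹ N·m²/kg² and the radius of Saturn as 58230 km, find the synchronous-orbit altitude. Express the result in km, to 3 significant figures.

h_sync ≈ 54000 km

μ = GM = 6.674×10⁻¹¹ × 5.683×10²⁶ = 3.793×10¹⁶ m³/s².
A synchronous orbit has period T, so by Kepler's third law a = (μT²/4π²)^(1/3).
μT²/4π² = 3.793×10¹⁶ × (3.836×10⁴)² / 39.48 = 1.414×10²⁴ m³.
a = 1.122×10⁸ m = 1.1223×10⁵ km.
Altitude h = a − R = 1.1223×10⁵ − 58230 = 54003 km.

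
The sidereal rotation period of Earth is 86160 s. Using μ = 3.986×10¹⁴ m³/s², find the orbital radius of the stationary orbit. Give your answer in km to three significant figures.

r_sync ≈ 42200 km

A synchronous orbit has period T, so by Kepler's third law a = (μT²/4π²)^(1/3).
μT²/4π² = 3.986×10¹⁴ × (8.616×10⁴)² / 39.48 = 7.495×10²² m³.
a = 4.216×10⁷ m = 42163 km.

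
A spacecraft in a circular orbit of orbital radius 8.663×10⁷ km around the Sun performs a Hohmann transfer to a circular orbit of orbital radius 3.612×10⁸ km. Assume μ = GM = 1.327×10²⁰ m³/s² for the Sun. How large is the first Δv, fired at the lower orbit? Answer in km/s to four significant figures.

Δv ≈ 10.57 km/s

r₁ = 8.663×10⁷ km = 8.663×10¹⁰ m.
r₂ = 3.612×10⁸ km = 3.612×10¹¹ m.
Transfer ellipse a_t = (r₁ + r₂)/2 = 2.239×10¹¹ m.
At r₁: circular v_c1 = √(μ/r₁) = 39140 m/s; transfer-perihelion v_p = √[μ(2/r₁ − 1/a_t)] = 49710 m/s.
Δv₁ = v_p − v_c1 = 10570 m/s.
= 10.57 km/s.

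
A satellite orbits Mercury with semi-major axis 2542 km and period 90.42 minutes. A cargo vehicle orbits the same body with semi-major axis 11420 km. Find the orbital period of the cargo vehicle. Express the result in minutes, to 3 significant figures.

T₂ ≈ 861 minutes

Kepler's third law: T² ∝ a³, so T₂ = T₁ (a₂/a₁)^(3/2).
a₂/a₁ = 4.493, (a₂/a₁)^(3/2) = 9.522.
T₂ = 90.42 × 9.522 = 861.0 minutes.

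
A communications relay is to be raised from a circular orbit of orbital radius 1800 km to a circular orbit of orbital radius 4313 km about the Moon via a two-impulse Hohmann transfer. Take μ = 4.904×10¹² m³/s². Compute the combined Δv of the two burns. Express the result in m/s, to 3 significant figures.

Δv_total ≈ 558 m/s

r₁ = 1800 km = 1.800×10⁶ m.
r₂ = 4313 km = 4.313×10⁶ m.
Transfer ellipse a_t = (r₁ + r₂)/2 = 3.056×10⁶ m.
At r₁: circular v_c1 = √(μ/r₁) = 1651 m/s; transfer-perilune v_p = √[μ(2/r₁ − 1/a_t)] = 1961 m/s.
Δv₁ = v_p − v_c1 = 310.1 m/s.
At r₂: circular v_c2 = √(μ/r₂) = 1066 m/s; transfer-apolune v_a = √[μ(2/r₂ − 1/a_t)] = 818.3 m/s.
Δv₂ = v_c2 − v_a = 248.0 m/s.
Total Δv = Δv₁ + Δv₂ = 558.2 m/s.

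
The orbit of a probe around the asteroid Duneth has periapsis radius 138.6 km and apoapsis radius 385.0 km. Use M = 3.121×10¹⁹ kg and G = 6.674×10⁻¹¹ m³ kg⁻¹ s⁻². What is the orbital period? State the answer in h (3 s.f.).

μ = GM = 6.674×10⁻¹¹ × 3.121×10¹⁹ = 2.083×10⁹ m³/s².
Semi-major axis a = (r_p + r_a)/2 = (138.60 + 385.00)/2 = 261.80 km = 2.618×10⁵ m.
By Kepler's third law T = 2π√(a³/μ) = 2π × 2.935×10³ = 1.844×10⁴ s.
= 5.123 h.

T ≈ 5.12 h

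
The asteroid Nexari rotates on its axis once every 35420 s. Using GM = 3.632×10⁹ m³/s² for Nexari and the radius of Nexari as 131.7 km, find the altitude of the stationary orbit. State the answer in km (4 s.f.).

h_sync ≈ 355.2 km

A synchronous orbit has period T, so by Kepler's third law a = (μT²/4π²)^(1/3).
μT²/4π² = 3.632×10⁹ × (3.542×10⁴)² / 39.48 = 1.154×10¹⁷ m³.
a = 4.869×10⁵ m = 486.89 km.
Altitude h = a − R = 486.89 − 131.7 = 355.19 km.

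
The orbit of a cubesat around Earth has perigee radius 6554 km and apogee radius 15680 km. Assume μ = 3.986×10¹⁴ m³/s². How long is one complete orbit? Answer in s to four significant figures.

T ≈ 11670 s

Semi-major axis a = (r_p + r_a)/2 = (6554.0 + 15680)/2 = 11117 km = 1.112×10⁷ m.
By Kepler's third law T = 2π√(a³/μ) = 2π × 1.857×10³ = 1.167×10⁴ s.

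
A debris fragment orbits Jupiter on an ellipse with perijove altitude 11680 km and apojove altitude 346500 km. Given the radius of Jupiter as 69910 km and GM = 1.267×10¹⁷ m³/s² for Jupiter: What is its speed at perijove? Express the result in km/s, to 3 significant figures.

r_p = 69910 + 11680 = 81590 km = 8.1590×10⁷ m.
r_a = 69910 + 346500 = 416410 km = 4.1641×10⁸ m.
Semi-major axis a = (r_p + r_a)/2 = 2.4900×10⁵ km = 2.490×10⁸ m.
Vis-viva: v² = μ(2/r − 1/a) = 1.267×10¹⁷ × (2.451×10⁻⁸ − 4.016×10⁻⁹) = 2.597×10⁹ m²/s².
v = 50960 m/s = 50.96 km/s.

v ≈ 51.0 km/s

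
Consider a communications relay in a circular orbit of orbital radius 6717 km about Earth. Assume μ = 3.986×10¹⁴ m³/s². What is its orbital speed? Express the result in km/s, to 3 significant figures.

r = 6717 km = 6.717×10⁶ m.
For a circular orbit v = √(μ/r) = √(3.986×10¹⁴ / 6.717×10⁶) = √(5.934×10⁷) = 7703 m/s.
That is 7.703 km/s.

v ≈ 7.70 km/s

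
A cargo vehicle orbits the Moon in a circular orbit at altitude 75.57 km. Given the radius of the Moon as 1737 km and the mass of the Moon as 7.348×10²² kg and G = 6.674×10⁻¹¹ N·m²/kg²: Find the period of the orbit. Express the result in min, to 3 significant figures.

T ≈ 115 min

μ = GM = 6.674×10⁻¹¹ × 7.348×10²² = 4.904×10¹² m³/s².
r = 1737 + 75.57 = 1812.6 km = 1.8126×10⁶ m.
Kepler's third law: T = 2π√(r³/μ) = 2π√((1.813×10⁶)³ / 4.904×10¹²).
r³/μ = 1.214×10⁶ s², so T = 2π × 1.102×10³ = 6.924×10³ s.
Converting: 6.924×10³ s ÷ 60.00 = 115.4 min.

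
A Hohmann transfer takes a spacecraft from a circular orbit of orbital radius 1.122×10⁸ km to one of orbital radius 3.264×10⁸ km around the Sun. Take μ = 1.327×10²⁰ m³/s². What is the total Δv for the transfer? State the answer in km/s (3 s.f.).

Δv_total ≈ 13.3 km/s

r₁ = 1.122×10⁸ km = 1.122×10¹¹ m.
r₂ = 3.264×10⁸ km = 3.264×10¹¹ m.
Transfer ellipse a_t = (r₁ + r₂)/2 = 2.193×10¹¹ m.
At r₁: circular v_c1 = √(μ/r₁) = 34390 m/s; transfer-perihelion v_p = √[μ(2/r₁ − 1/a_t)] = 41960 m/s.
Δv₁ = v_p − v_c1 = 7566 m/s.
At r₂: circular v_c2 = √(μ/r₂) = 20160 m/s; transfer-aphelion v_a = √[μ(2/r₂ − 1/a_t)] = 14420 m/s.
Δv₂ = v_c2 − v_a = 5741 m/s.
Total Δv = Δv₁ + Δv₂ = 13310 m/s = 13.31 km/s.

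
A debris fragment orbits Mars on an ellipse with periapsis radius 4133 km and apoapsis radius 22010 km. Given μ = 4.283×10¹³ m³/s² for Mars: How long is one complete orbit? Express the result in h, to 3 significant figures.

T ≈ 12.6 h

Semi-major axis a = (r_p + r_a)/2 = (4133.0 + 22010)/2 = 13072 km = 1.307×10⁷ m.
By Kepler's third law T = 2π√(a³/μ) = 2π × 7.221×10³ = 4.537×10⁴ s.
= 12.60 h.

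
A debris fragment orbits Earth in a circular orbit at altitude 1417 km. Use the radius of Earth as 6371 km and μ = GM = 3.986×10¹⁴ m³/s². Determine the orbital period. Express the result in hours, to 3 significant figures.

r = 6371 + 1417 = 7788.0 km = 7.7880×10⁶ m.
Kepler's third law: T = 2π√(r³/μ) = 2π√((7.788×10⁶)³ / 3.986×10¹⁴).
r³/μ = 1.185×10⁶ s², so T = 2π × 1.089×10³ = 6.840×10³ s.
Converting: 6.840×10³ s ÷ 3600 = 1.900 hours.

T ≈ 1.90 hours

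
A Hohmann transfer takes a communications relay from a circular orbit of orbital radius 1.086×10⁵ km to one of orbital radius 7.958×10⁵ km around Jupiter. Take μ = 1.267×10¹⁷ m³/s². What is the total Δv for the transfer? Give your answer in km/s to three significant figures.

r₁ = 1.086×10⁵ km = 1.086×10⁸ m.
r₂ = 7.958×10⁵ km = 7.958×10⁸ m.
Transfer ellipse a_t = (r₁ + r₂)/2 = 4.522×10⁸ m.
At r₁: circular v_c1 = √(μ/r₁) = 34160 m/s; transfer-perijove v_p = √[μ(2/r₁ − 1/a_t)] = 45310 m/s.
Δv₁ = v_p − v_c1 = 11160 m/s.
At r₂: circular v_c2 = √(μ/r₂) = 12620 m/s; transfer-apojove v_a = √[μ(2/r₂ − 1/a_t)] = 6184 m/s.
Δv₂ = v_c2 − v_a = 6434 m/s.
Total Δv = Δv₁ + Δv₂ = 17590 m/s = 17.59 km/s.

Δv_total ≈ 17.6 km/s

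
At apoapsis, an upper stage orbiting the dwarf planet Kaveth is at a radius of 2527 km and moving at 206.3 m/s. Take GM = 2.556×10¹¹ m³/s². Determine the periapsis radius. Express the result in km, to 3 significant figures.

periapsis radius ≈ 673 km

r_a = 2.527×10⁶ m.
Specific energy ε = v²/2 − μ/r = -7.987×10⁴ J/kg, so a = −μ/(2ε) = 1.600×10⁶ m.
The apsides satisfy r_p + r_a = 2a, so the periapsis radius is 2a − r_a = 6.733×10⁵ m = 673.29 km.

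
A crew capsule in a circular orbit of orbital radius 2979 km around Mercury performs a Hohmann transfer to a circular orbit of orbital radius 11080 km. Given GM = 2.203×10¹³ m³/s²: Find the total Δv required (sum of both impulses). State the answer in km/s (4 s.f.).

Δv_total ≈ 1.187 km/s

r₁ = 2979 km = 2.979×10⁶ m.
r₂ = 11080 km = 1.108×10⁷ m.
Transfer ellipse a_t = (r₁ + r₂)/2 = 7.030×10⁶ m.
At r₁: circular v_c1 = √(μ/r₁) = 2719 m/s; transfer-periherm v_p = √[μ(2/r₁ − 1/a_t)] = 3414 m/s.
Δv₁ = v_p − v_c1 = 694.7 m/s.
At r₂: circular v_c2 = √(μ/r₂) = 1410 m/s; transfer-apoherm v_a = √[μ(2/r₂ − 1/a_t)] = 917.9 m/s.
Δv₂ = v_c2 − v_a = 492.1 m/s.
Total Δv = Δv₁ + Δv₂ = 1187 m/s = 1.187 km/s.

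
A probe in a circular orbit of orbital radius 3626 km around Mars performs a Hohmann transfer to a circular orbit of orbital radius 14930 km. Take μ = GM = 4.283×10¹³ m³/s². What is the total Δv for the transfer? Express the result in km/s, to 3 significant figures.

Δv_total ≈ 1.56 km/s

r₁ = 3626 km = 3.626×10⁶ m.
r₂ = 14930 km = 1.493×10⁷ m.
Transfer ellipse a_t = (r₁ + r₂)/2 = 9.278×10⁶ m.
At r₁: circular v_c1 = √(μ/r₁) = 3437 m/s; transfer-periapsis v_p = √[μ(2/r₁ − 1/a_t)] = 4360 m/s.
Δv₁ = v_p − v_c1 = 922.9 m/s.
At r₂: circular v_c2 = √(μ/r₂) = 1694 m/s; transfer-apoapsis v_a = √[μ(2/r₂ − 1/a_t)] = 1059 m/s.
Δv₂ = v_c2 − v_a = 634.9 m/s.
Total Δv = Δv₁ + Δv₂ = 1558 m/s = 1.558 km/s.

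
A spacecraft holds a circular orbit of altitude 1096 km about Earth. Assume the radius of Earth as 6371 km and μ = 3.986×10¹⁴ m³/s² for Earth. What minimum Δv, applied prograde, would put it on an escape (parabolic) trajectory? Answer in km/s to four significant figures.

Δv ≈ 3.026 km/s

r = 6371 + 1096 = 7467.0 km = 7.4670×10⁶ m.
Circular speed v_c = √(μ/r) = 7306 m/s.
Escape speed v_esc = √(2μ/r) = √2 × v_c = 10330 m/s.
Δv = v_esc − v_c = 3026 m/s = 3.026 km/s.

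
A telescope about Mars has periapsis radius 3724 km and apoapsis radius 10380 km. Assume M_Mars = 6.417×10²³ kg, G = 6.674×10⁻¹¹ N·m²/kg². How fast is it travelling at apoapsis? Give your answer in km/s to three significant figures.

μ = GM = 6.674×10⁻¹¹ × 6.417×10²³ = 4.283×10¹³ m³/s².
Semi-major axis a = (r_p + r_a)/2 = 7052.0 km = 7.052×10⁶ m.
Vis-viva: v² = μ(2/r − 1/a) = 4.283×10¹³ × (1.927×10⁻⁷ − 1.418×10⁻⁷) = 2.179×10⁶ m²/s².
v = 1476 m/s = 1.476 km/s.

v ≈ 1.48 km/s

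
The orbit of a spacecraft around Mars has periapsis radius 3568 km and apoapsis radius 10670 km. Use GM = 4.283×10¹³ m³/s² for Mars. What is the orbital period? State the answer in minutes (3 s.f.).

T ≈ 304 minutes

Semi-major axis a = (r_p + r_a)/2 = (3568.0 + 10670)/2 = 7119.0 km = 7.119×10⁶ m.
By Kepler's third law T = 2π√(a³/μ) = 2π × 2.902×10³ = 1.824×10⁴ s.
= 303.9 minutes.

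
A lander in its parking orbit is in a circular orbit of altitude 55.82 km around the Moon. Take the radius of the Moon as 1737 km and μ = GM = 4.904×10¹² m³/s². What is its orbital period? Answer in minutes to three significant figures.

T ≈ 114 minutes

r = 1737 + 55.82 = 1792.8 km = 1.7928×10⁶ m.
Kepler's third law: T = 2π√(r³/μ) = 2π√((1.793×10⁶)³ / 4.904×10¹²).
r³/μ = 1.175×10⁶ s², so T = 2π × 1.084×10³ = 6.811×10³ s.
Converting: 6.811×10³ s ÷ 60.00 = 113.5 minutes.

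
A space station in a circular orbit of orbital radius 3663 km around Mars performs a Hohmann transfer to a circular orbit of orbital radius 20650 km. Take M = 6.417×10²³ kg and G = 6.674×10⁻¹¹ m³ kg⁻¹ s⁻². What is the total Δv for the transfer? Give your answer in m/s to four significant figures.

μ = GM = 6.674×10⁻¹¹ × 6.417×10²³ = 4.283×10¹³ m³/s².
r₁ = 3663 km = 3.663×10⁶ m.
r₂ = 20650 km = 2.065×10⁷ m.
Transfer ellipse a_t = (r₁ + r₂)/2 = 1.216×10⁷ m.
At r₁: circular v_c1 = √(μ/r₁) = 3419 m/s; transfer-periapsis v_p = √[μ(2/r₁ − 1/a_t)] = 4457 m/s.
Δv₁ = v_p − v_c1 = 1037 m/s.
At r₂: circular v_c2 = √(μ/r₂) = 1440 m/s; transfer-apoapsis v_a = √[μ(2/r₂ − 1/a_t)] = 790.5 m/s.
Δv₂ = v_c2 − v_a = 649.6 m/s.
Total Δv = Δv₁ + Δv₂ = 1687 m/s.

Δv_total ≈ 1687 m/s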